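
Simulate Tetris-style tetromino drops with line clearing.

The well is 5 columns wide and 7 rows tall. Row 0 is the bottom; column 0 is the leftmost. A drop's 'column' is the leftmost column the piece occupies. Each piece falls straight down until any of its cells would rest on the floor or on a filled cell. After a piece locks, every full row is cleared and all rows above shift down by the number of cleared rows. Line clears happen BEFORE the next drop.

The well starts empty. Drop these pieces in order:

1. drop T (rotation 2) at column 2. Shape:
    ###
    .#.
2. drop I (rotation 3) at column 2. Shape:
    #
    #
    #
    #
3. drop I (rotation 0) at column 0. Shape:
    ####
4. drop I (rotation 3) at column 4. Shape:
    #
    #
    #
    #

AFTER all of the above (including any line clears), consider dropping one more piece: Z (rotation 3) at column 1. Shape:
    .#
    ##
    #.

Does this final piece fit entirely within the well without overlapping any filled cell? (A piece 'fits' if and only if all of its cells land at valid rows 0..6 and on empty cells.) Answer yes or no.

Drop 1: T rot2 at col 2 lands with bottom-row=0; cleared 0 line(s) (total 0); column heights now [0 0 2 2 2], max=2
Drop 2: I rot3 at col 2 lands with bottom-row=2; cleared 0 line(s) (total 0); column heights now [0 0 6 2 2], max=6
Drop 3: I rot0 at col 0 lands with bottom-row=6; cleared 0 line(s) (total 0); column heights now [7 7 7 7 2], max=7
Drop 4: I rot3 at col 4 lands with bottom-row=2; cleared 0 line(s) (total 0); column heights now [7 7 7 7 6], max=7
Test piece Z rot3 at col 1 (width 2): heights before test = [7 7 7 7 6]; fits = False

Answer: no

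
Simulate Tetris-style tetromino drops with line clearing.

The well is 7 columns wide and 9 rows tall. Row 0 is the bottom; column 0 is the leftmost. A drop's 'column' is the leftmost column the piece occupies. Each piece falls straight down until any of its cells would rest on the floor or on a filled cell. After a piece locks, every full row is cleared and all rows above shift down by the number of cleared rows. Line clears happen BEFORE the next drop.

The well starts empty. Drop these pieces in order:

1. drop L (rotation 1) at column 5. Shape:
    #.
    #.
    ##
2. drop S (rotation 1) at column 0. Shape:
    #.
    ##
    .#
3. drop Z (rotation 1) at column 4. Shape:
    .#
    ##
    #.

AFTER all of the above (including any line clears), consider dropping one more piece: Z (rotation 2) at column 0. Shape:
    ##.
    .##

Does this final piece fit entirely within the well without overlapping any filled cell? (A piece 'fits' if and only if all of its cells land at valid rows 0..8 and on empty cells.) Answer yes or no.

Answer: yes

Derivation:
Drop 1: L rot1 at col 5 lands with bottom-row=0; cleared 0 line(s) (total 0); column heights now [0 0 0 0 0 3 1], max=3
Drop 2: S rot1 at col 0 lands with bottom-row=0; cleared 0 line(s) (total 0); column heights now [3 2 0 0 0 3 1], max=3
Drop 3: Z rot1 at col 4 lands with bottom-row=2; cleared 0 line(s) (total 0); column heights now [3 2 0 0 4 5 1], max=5
Test piece Z rot2 at col 0 (width 3): heights before test = [3 2 0 0 4 5 1]; fits = True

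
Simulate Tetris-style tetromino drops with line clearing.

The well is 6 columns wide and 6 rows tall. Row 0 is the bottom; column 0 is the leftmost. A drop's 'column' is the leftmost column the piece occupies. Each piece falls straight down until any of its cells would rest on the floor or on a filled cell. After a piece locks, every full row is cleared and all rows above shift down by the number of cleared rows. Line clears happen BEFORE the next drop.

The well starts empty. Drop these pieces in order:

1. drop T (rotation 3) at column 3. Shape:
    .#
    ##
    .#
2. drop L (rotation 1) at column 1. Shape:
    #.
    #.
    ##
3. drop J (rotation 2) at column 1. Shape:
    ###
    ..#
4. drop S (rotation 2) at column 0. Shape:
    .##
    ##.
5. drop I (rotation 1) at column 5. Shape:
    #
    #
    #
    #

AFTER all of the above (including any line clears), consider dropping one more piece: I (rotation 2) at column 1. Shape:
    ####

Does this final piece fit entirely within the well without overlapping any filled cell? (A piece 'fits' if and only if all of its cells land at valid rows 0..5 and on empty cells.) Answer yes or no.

Drop 1: T rot3 at col 3 lands with bottom-row=0; cleared 0 line(s) (total 0); column heights now [0 0 0 2 3 0], max=3
Drop 2: L rot1 at col 1 lands with bottom-row=0; cleared 0 line(s) (total 0); column heights now [0 3 1 2 3 0], max=3
Drop 3: J rot2 at col 1 lands with bottom-row=2; cleared 0 line(s) (total 0); column heights now [0 4 4 4 3 0], max=4
Drop 4: S rot2 at col 0 lands with bottom-row=4; cleared 0 line(s) (total 0); column heights now [5 6 6 4 3 0], max=6
Drop 5: I rot1 at col 5 lands with bottom-row=0; cleared 0 line(s) (total 0); column heights now [5 6 6 4 3 4], max=6
Test piece I rot2 at col 1 (width 4): heights before test = [5 6 6 4 3 4]; fits = False

Answer: no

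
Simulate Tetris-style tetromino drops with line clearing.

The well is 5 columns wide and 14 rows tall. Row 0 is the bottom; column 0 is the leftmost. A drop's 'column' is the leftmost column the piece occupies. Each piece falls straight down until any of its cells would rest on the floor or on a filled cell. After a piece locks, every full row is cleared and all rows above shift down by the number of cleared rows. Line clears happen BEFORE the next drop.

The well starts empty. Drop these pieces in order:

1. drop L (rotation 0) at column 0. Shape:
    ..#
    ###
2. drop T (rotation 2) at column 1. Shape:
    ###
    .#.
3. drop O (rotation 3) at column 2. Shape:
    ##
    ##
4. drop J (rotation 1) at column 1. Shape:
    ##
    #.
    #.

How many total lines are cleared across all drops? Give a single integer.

Answer: 0

Derivation:
Drop 1: L rot0 at col 0 lands with bottom-row=0; cleared 0 line(s) (total 0); column heights now [1 1 2 0 0], max=2
Drop 2: T rot2 at col 1 lands with bottom-row=2; cleared 0 line(s) (total 0); column heights now [1 4 4 4 0], max=4
Drop 3: O rot3 at col 2 lands with bottom-row=4; cleared 0 line(s) (total 0); column heights now [1 4 6 6 0], max=6
Drop 4: J rot1 at col 1 lands with bottom-row=4; cleared 0 line(s) (total 0); column heights now [1 7 7 6 0], max=7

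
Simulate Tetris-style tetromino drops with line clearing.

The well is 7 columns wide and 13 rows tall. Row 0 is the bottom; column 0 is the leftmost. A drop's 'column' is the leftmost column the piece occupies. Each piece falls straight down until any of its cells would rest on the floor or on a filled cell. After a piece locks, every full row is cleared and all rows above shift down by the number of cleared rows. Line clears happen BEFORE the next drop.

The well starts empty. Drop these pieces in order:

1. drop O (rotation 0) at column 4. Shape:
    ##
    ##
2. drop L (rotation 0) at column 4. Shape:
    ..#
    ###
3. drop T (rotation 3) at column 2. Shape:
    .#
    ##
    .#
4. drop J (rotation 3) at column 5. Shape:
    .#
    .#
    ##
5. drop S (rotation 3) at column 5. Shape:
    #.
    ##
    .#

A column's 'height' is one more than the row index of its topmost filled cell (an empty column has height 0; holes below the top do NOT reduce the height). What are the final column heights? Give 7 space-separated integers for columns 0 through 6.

Answer: 0 0 2 3 3 10 9

Derivation:
Drop 1: O rot0 at col 4 lands with bottom-row=0; cleared 0 line(s) (total 0); column heights now [0 0 0 0 2 2 0], max=2
Drop 2: L rot0 at col 4 lands with bottom-row=2; cleared 0 line(s) (total 0); column heights now [0 0 0 0 3 3 4], max=4
Drop 3: T rot3 at col 2 lands with bottom-row=0; cleared 0 line(s) (total 0); column heights now [0 0 2 3 3 3 4], max=4
Drop 4: J rot3 at col 5 lands with bottom-row=4; cleared 0 line(s) (total 0); column heights now [0 0 2 3 3 5 7], max=7
Drop 5: S rot3 at col 5 lands with bottom-row=7; cleared 0 line(s) (total 0); column heights now [0 0 2 3 3 10 9], max=10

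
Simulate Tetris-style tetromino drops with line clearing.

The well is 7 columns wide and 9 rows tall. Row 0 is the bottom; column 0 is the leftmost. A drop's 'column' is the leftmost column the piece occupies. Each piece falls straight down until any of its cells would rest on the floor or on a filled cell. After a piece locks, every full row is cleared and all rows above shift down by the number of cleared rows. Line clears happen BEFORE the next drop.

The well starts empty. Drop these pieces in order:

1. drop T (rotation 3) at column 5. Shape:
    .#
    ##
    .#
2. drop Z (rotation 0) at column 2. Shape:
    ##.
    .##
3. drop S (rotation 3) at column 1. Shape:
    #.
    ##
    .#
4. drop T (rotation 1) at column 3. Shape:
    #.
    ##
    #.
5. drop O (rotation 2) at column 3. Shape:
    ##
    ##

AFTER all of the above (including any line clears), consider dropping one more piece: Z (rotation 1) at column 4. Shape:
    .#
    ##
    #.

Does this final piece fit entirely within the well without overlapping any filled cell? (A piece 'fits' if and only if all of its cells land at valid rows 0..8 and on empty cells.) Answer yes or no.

Answer: no

Derivation:
Drop 1: T rot3 at col 5 lands with bottom-row=0; cleared 0 line(s) (total 0); column heights now [0 0 0 0 0 2 3], max=3
Drop 2: Z rot0 at col 2 lands with bottom-row=0; cleared 0 line(s) (total 0); column heights now [0 0 2 2 1 2 3], max=3
Drop 3: S rot3 at col 1 lands with bottom-row=2; cleared 0 line(s) (total 0); column heights now [0 5 4 2 1 2 3], max=5
Drop 4: T rot1 at col 3 lands with bottom-row=2; cleared 0 line(s) (total 0); column heights now [0 5 4 5 4 2 3], max=5
Drop 5: O rot2 at col 3 lands with bottom-row=5; cleared 0 line(s) (total 0); column heights now [0 5 4 7 7 2 3], max=7
Test piece Z rot1 at col 4 (width 2): heights before test = [0 5 4 7 7 2 3]; fits = False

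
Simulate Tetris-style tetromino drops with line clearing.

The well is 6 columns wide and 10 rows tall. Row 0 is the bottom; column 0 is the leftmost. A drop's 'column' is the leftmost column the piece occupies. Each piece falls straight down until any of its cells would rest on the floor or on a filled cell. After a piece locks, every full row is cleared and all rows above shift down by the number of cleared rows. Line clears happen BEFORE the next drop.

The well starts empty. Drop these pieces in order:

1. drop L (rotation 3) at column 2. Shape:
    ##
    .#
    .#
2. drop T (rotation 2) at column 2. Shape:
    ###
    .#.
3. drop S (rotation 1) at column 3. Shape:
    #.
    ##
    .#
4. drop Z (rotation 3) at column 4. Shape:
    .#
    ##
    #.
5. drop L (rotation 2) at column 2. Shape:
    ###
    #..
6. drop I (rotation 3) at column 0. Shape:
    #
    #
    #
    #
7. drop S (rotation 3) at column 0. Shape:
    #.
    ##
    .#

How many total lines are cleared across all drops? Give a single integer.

Drop 1: L rot3 at col 2 lands with bottom-row=0; cleared 0 line(s) (total 0); column heights now [0 0 3 3 0 0], max=3
Drop 2: T rot2 at col 2 lands with bottom-row=3; cleared 0 line(s) (total 0); column heights now [0 0 5 5 5 0], max=5
Drop 3: S rot1 at col 3 lands with bottom-row=5; cleared 0 line(s) (total 0); column heights now [0 0 5 8 7 0], max=8
Drop 4: Z rot3 at col 4 lands with bottom-row=7; cleared 0 line(s) (total 0); column heights now [0 0 5 8 9 10], max=10
Drop 5: L rot2 at col 2 lands with bottom-row=8; cleared 0 line(s) (total 0); column heights now [0 0 10 10 10 10], max=10
Drop 6: I rot3 at col 0 lands with bottom-row=0; cleared 0 line(s) (total 0); column heights now [4 0 10 10 10 10], max=10
Drop 7: S rot3 at col 0 lands with bottom-row=3; cleared 0 line(s) (total 0); column heights now [6 5 10 10 10 10], max=10

Answer: 0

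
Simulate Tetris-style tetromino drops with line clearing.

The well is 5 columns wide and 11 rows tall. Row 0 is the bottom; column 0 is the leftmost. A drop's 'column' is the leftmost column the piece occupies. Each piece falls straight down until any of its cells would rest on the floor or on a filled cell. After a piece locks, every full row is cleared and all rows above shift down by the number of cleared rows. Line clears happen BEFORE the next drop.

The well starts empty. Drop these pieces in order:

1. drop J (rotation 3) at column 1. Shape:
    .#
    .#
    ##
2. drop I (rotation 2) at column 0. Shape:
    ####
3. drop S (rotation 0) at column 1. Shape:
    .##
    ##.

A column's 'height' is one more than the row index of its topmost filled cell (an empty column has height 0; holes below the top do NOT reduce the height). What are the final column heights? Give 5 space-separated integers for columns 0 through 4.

Answer: 4 5 6 6 0

Derivation:
Drop 1: J rot3 at col 1 lands with bottom-row=0; cleared 0 line(s) (total 0); column heights now [0 1 3 0 0], max=3
Drop 2: I rot2 at col 0 lands with bottom-row=3; cleared 0 line(s) (total 0); column heights now [4 4 4 4 0], max=4
Drop 3: S rot0 at col 1 lands with bottom-row=4; cleared 0 line(s) (total 0); column heights now [4 5 6 6 0], max=6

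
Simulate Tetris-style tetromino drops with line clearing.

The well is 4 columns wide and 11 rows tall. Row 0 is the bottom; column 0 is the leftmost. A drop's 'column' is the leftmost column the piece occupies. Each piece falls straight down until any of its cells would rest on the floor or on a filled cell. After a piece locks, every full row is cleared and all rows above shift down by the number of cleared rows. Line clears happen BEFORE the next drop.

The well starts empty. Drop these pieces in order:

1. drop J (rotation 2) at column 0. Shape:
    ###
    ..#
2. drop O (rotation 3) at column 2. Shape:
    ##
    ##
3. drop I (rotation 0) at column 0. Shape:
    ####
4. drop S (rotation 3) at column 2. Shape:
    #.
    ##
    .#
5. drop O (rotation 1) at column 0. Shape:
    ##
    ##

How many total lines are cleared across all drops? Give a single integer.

Drop 1: J rot2 at col 0 lands with bottom-row=0; cleared 0 line(s) (total 0); column heights now [2 2 2 0], max=2
Drop 2: O rot3 at col 2 lands with bottom-row=2; cleared 0 line(s) (total 0); column heights now [2 2 4 4], max=4
Drop 3: I rot0 at col 0 lands with bottom-row=4; cleared 1 line(s) (total 1); column heights now [2 2 4 4], max=4
Drop 4: S rot3 at col 2 lands with bottom-row=4; cleared 0 line(s) (total 1); column heights now [2 2 7 6], max=7
Drop 5: O rot1 at col 0 lands with bottom-row=2; cleared 2 line(s) (total 3); column heights now [2 2 5 4], max=5

Answer: 3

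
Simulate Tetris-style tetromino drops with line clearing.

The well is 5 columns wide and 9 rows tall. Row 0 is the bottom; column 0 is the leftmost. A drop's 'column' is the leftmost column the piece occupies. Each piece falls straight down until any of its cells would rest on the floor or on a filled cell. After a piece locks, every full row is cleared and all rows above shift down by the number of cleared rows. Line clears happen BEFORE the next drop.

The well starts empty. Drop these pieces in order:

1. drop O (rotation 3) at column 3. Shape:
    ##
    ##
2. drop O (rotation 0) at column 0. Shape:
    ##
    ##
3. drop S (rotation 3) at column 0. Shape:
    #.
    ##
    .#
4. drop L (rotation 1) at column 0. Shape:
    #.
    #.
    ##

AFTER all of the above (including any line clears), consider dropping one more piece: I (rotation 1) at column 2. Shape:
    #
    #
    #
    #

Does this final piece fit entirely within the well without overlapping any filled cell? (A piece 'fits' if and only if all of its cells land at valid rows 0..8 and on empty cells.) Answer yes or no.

Drop 1: O rot3 at col 3 lands with bottom-row=0; cleared 0 line(s) (total 0); column heights now [0 0 0 2 2], max=2
Drop 2: O rot0 at col 0 lands with bottom-row=0; cleared 0 line(s) (total 0); column heights now [2 2 0 2 2], max=2
Drop 3: S rot3 at col 0 lands with bottom-row=2; cleared 0 line(s) (total 0); column heights now [5 4 0 2 2], max=5
Drop 4: L rot1 at col 0 lands with bottom-row=5; cleared 0 line(s) (total 0); column heights now [8 6 0 2 2], max=8
Test piece I rot1 at col 2 (width 1): heights before test = [8 6 0 2 2]; fits = True

Answer: yes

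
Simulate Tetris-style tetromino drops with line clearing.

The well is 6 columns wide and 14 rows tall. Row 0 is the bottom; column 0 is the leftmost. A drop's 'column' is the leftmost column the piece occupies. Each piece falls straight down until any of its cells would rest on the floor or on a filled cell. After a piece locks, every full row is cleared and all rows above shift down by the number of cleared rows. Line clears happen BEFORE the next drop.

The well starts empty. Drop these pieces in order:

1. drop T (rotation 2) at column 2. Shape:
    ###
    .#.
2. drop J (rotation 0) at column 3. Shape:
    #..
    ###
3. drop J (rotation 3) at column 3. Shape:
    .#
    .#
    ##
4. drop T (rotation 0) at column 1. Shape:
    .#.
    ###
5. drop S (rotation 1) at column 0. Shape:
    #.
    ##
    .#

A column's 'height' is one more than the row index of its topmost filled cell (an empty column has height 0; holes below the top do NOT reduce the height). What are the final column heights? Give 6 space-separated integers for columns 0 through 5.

Drop 1: T rot2 at col 2 lands with bottom-row=0; cleared 0 line(s) (total 0); column heights now [0 0 2 2 2 0], max=2
Drop 2: J rot0 at col 3 lands with bottom-row=2; cleared 0 line(s) (total 0); column heights now [0 0 2 4 3 3], max=4
Drop 3: J rot3 at col 3 lands with bottom-row=4; cleared 0 line(s) (total 0); column heights now [0 0 2 5 7 3], max=7
Drop 4: T rot0 at col 1 lands with bottom-row=5; cleared 0 line(s) (total 0); column heights now [0 6 7 6 7 3], max=7
Drop 5: S rot1 at col 0 lands with bottom-row=6; cleared 0 line(s) (total 0); column heights now [9 8 7 6 7 3], max=9

Answer: 9 8 7 6 7 3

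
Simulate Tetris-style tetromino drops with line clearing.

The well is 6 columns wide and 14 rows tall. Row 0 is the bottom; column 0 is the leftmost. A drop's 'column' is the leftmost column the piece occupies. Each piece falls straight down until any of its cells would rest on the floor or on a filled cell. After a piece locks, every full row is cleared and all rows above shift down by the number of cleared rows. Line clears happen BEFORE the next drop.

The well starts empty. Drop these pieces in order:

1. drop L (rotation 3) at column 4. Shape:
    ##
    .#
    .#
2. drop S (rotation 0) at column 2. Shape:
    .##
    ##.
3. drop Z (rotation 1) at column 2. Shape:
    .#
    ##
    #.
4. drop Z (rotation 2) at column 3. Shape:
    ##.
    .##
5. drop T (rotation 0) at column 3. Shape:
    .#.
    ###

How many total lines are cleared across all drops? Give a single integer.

Answer: 0

Derivation:
Drop 1: L rot3 at col 4 lands with bottom-row=0; cleared 0 line(s) (total 0); column heights now [0 0 0 0 3 3], max=3
Drop 2: S rot0 at col 2 lands with bottom-row=2; cleared 0 line(s) (total 0); column heights now [0 0 3 4 4 3], max=4
Drop 3: Z rot1 at col 2 lands with bottom-row=3; cleared 0 line(s) (total 0); column heights now [0 0 5 6 4 3], max=6
Drop 4: Z rot2 at col 3 lands with bottom-row=5; cleared 0 line(s) (total 0); column heights now [0 0 5 7 7 6], max=7
Drop 5: T rot0 at col 3 lands with bottom-row=7; cleared 0 line(s) (total 0); column heights now [0 0 5 8 9 8], max=9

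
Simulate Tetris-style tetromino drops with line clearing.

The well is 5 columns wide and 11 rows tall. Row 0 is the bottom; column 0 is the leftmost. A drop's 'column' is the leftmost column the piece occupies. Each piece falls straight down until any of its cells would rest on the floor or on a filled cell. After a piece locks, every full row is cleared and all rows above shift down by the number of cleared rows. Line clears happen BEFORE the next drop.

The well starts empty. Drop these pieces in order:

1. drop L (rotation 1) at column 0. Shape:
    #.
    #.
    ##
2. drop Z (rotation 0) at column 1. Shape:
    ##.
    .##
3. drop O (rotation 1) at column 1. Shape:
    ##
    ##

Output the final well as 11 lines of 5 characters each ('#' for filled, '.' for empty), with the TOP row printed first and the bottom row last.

Drop 1: L rot1 at col 0 lands with bottom-row=0; cleared 0 line(s) (total 0); column heights now [3 1 0 0 0], max=3
Drop 2: Z rot0 at col 1 lands with bottom-row=0; cleared 0 line(s) (total 0); column heights now [3 2 2 1 0], max=3
Drop 3: O rot1 at col 1 lands with bottom-row=2; cleared 0 line(s) (total 0); column heights now [3 4 4 1 0], max=4

Answer: .....
.....
.....
.....
.....
.....
.....
.##..
###..
###..
####.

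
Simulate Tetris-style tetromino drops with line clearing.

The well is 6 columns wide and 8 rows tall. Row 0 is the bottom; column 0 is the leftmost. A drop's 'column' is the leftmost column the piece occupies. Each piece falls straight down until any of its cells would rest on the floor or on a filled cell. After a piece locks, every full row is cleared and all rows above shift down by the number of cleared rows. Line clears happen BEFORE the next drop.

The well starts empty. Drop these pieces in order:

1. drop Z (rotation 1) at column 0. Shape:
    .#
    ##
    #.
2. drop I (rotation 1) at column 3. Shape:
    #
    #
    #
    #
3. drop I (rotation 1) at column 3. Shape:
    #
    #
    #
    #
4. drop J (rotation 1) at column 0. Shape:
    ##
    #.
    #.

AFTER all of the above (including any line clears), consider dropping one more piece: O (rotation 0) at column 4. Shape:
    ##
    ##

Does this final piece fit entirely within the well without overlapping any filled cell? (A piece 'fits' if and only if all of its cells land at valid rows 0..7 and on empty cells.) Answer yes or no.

Drop 1: Z rot1 at col 0 lands with bottom-row=0; cleared 0 line(s) (total 0); column heights now [2 3 0 0 0 0], max=3
Drop 2: I rot1 at col 3 lands with bottom-row=0; cleared 0 line(s) (total 0); column heights now [2 3 0 4 0 0], max=4
Drop 3: I rot1 at col 3 lands with bottom-row=4; cleared 0 line(s) (total 0); column heights now [2 3 0 8 0 0], max=8
Drop 4: J rot1 at col 0 lands with bottom-row=2; cleared 0 line(s) (total 0); column heights now [5 5 0 8 0 0], max=8
Test piece O rot0 at col 4 (width 2): heights before test = [5 5 0 8 0 0]; fits = True

Answer: yes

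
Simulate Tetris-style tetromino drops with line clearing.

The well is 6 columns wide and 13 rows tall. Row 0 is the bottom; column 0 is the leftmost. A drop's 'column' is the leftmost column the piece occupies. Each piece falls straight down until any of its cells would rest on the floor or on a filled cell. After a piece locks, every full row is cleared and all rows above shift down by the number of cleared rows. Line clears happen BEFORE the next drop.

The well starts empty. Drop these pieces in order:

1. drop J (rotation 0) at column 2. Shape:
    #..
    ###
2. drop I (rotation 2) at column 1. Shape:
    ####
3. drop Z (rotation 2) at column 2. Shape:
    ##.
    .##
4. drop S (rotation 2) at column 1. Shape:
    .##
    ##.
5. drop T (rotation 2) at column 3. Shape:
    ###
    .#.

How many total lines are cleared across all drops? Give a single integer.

Drop 1: J rot0 at col 2 lands with bottom-row=0; cleared 0 line(s) (total 0); column heights now [0 0 2 1 1 0], max=2
Drop 2: I rot2 at col 1 lands with bottom-row=2; cleared 0 line(s) (total 0); column heights now [0 3 3 3 3 0], max=3
Drop 3: Z rot2 at col 2 lands with bottom-row=3; cleared 0 line(s) (total 0); column heights now [0 3 5 5 4 0], max=5
Drop 4: S rot2 at col 1 lands with bottom-row=5; cleared 0 line(s) (total 0); column heights now [0 6 7 7 4 0], max=7
Drop 5: T rot2 at col 3 lands with bottom-row=6; cleared 0 line(s) (total 0); column heights now [0 6 7 8 8 8], max=8

Answer: 0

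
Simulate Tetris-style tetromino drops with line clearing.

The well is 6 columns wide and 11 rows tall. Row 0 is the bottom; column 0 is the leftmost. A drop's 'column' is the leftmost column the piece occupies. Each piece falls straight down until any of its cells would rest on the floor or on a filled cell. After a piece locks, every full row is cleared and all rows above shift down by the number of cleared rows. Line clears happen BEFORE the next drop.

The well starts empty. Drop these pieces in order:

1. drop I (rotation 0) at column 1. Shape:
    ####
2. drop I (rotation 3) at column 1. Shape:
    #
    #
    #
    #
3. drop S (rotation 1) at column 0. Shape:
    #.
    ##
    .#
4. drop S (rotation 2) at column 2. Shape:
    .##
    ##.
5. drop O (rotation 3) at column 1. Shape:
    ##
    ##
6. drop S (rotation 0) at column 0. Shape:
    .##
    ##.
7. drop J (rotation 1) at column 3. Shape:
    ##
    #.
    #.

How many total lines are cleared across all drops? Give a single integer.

Drop 1: I rot0 at col 1 lands with bottom-row=0; cleared 0 line(s) (total 0); column heights now [0 1 1 1 1 0], max=1
Drop 2: I rot3 at col 1 lands with bottom-row=1; cleared 0 line(s) (total 0); column heights now [0 5 1 1 1 0], max=5
Drop 3: S rot1 at col 0 lands with bottom-row=5; cleared 0 line(s) (total 0); column heights now [8 7 1 1 1 0], max=8
Drop 4: S rot2 at col 2 lands with bottom-row=1; cleared 0 line(s) (total 0); column heights now [8 7 2 3 3 0], max=8
Drop 5: O rot3 at col 1 lands with bottom-row=7; cleared 0 line(s) (total 0); column heights now [8 9 9 3 3 0], max=9
Drop 6: S rot0 at col 0 lands with bottom-row=9; cleared 0 line(s) (total 0); column heights now [10 11 11 3 3 0], max=11
Drop 7: J rot1 at col 3 lands with bottom-row=3; cleared 0 line(s) (total 0); column heights now [10 11 11 6 6 0], max=11

Answer: 0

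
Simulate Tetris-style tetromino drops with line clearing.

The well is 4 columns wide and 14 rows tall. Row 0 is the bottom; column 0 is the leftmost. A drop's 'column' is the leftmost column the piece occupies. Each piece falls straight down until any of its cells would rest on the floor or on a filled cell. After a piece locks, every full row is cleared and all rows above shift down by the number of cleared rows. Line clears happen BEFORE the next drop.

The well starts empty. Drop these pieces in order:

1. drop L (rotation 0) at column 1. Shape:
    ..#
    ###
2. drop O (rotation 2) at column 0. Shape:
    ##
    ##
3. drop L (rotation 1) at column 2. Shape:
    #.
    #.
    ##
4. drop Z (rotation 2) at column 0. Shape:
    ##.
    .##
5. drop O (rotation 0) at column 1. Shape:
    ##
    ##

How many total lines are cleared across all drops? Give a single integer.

Answer: 1

Derivation:
Drop 1: L rot0 at col 1 lands with bottom-row=0; cleared 0 line(s) (total 0); column heights now [0 1 1 2], max=2
Drop 2: O rot2 at col 0 lands with bottom-row=1; cleared 0 line(s) (total 0); column heights now [3 3 1 2], max=3
Drop 3: L rot1 at col 2 lands with bottom-row=2; cleared 1 line(s) (total 1); column heights now [2 2 4 2], max=4
Drop 4: Z rot2 at col 0 lands with bottom-row=4; cleared 0 line(s) (total 1); column heights now [6 6 5 2], max=6
Drop 5: O rot0 at col 1 lands with bottom-row=6; cleared 0 line(s) (total 1); column heights now [6 8 8 2], max=8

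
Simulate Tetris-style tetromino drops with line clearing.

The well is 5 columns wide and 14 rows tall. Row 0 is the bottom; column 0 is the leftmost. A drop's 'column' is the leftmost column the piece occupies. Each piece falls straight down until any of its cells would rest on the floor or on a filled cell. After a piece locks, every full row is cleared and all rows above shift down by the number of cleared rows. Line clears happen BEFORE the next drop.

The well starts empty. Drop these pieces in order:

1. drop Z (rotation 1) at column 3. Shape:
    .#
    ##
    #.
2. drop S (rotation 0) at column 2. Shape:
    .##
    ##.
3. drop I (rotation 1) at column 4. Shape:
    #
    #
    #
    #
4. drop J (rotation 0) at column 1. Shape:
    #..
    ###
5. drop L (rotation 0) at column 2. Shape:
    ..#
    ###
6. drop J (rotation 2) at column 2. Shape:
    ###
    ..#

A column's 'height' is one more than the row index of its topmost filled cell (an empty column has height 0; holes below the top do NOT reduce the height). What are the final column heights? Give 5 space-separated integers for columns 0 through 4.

Answer: 0 6 12 12 12

Derivation:
Drop 1: Z rot1 at col 3 lands with bottom-row=0; cleared 0 line(s) (total 0); column heights now [0 0 0 2 3], max=3
Drop 2: S rot0 at col 2 lands with bottom-row=2; cleared 0 line(s) (total 0); column heights now [0 0 3 4 4], max=4
Drop 3: I rot1 at col 4 lands with bottom-row=4; cleared 0 line(s) (total 0); column heights now [0 0 3 4 8], max=8
Drop 4: J rot0 at col 1 lands with bottom-row=4; cleared 0 line(s) (total 0); column heights now [0 6 5 5 8], max=8
Drop 5: L rot0 at col 2 lands with bottom-row=8; cleared 0 line(s) (total 0); column heights now [0 6 9 9 10], max=10
Drop 6: J rot2 at col 2 lands with bottom-row=10; cleared 0 line(s) (total 0); column heights now [0 6 12 12 12], max=12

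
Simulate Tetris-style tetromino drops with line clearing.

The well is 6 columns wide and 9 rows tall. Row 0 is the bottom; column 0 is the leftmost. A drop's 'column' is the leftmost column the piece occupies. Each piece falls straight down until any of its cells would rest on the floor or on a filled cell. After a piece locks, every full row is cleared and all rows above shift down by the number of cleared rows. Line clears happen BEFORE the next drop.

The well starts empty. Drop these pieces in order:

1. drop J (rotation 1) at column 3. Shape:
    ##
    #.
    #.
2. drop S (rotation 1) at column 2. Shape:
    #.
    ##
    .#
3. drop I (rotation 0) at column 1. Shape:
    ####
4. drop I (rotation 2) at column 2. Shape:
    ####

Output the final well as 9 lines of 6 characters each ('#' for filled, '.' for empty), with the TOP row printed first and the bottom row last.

Drop 1: J rot1 at col 3 lands with bottom-row=0; cleared 0 line(s) (total 0); column heights now [0 0 0 3 3 0], max=3
Drop 2: S rot1 at col 2 lands with bottom-row=3; cleared 0 line(s) (total 0); column heights now [0 0 6 5 3 0], max=6
Drop 3: I rot0 at col 1 lands with bottom-row=6; cleared 0 line(s) (total 0); column heights now [0 7 7 7 7 0], max=7
Drop 4: I rot2 at col 2 lands with bottom-row=7; cleared 0 line(s) (total 0); column heights now [0 7 8 8 8 8], max=8

Answer: ......
..####
.####.
..#...
..##..
...#..
...##.
...#..
...#..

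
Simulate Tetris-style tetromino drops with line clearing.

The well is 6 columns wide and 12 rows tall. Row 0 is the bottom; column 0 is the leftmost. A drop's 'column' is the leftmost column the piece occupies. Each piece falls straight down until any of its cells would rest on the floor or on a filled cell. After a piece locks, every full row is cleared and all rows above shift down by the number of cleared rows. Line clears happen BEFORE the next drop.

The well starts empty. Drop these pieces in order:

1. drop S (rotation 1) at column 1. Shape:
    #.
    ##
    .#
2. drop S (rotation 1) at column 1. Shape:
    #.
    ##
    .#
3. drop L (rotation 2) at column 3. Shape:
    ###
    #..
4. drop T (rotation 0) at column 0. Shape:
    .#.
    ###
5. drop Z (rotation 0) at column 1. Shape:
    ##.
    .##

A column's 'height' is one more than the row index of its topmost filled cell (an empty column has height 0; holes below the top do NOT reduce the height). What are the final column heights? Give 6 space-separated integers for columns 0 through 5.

Drop 1: S rot1 at col 1 lands with bottom-row=0; cleared 0 line(s) (total 0); column heights now [0 3 2 0 0 0], max=3
Drop 2: S rot1 at col 1 lands with bottom-row=2; cleared 0 line(s) (total 0); column heights now [0 5 4 0 0 0], max=5
Drop 3: L rot2 at col 3 lands with bottom-row=0; cleared 0 line(s) (total 0); column heights now [0 5 4 2 2 2], max=5
Drop 4: T rot0 at col 0 lands with bottom-row=5; cleared 0 line(s) (total 0); column heights now [6 7 6 2 2 2], max=7
Drop 5: Z rot0 at col 1 lands with bottom-row=6; cleared 0 line(s) (total 0); column heights now [6 8 8 7 2 2], max=8

Answer: 6 8 8 7 2 2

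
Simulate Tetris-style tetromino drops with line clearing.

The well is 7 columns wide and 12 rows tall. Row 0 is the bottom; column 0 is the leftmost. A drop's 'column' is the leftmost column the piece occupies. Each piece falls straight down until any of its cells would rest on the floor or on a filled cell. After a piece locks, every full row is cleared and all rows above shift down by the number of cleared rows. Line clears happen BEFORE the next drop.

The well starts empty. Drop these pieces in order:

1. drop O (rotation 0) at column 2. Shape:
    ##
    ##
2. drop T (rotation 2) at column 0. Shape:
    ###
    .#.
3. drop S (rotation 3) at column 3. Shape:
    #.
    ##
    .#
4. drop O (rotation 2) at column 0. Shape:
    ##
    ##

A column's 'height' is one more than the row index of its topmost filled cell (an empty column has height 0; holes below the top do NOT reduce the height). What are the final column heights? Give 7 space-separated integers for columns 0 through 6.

Drop 1: O rot0 at col 2 lands with bottom-row=0; cleared 0 line(s) (total 0); column heights now [0 0 2 2 0 0 0], max=2
Drop 2: T rot2 at col 0 lands with bottom-row=1; cleared 0 line(s) (total 0); column heights now [3 3 3 2 0 0 0], max=3
Drop 3: S rot3 at col 3 lands with bottom-row=1; cleared 0 line(s) (total 0); column heights now [3 3 3 4 3 0 0], max=4
Drop 4: O rot2 at col 0 lands with bottom-row=3; cleared 0 line(s) (total 0); column heights now [5 5 3 4 3 0 0], max=5

Answer: 5 5 3 4 3 0 0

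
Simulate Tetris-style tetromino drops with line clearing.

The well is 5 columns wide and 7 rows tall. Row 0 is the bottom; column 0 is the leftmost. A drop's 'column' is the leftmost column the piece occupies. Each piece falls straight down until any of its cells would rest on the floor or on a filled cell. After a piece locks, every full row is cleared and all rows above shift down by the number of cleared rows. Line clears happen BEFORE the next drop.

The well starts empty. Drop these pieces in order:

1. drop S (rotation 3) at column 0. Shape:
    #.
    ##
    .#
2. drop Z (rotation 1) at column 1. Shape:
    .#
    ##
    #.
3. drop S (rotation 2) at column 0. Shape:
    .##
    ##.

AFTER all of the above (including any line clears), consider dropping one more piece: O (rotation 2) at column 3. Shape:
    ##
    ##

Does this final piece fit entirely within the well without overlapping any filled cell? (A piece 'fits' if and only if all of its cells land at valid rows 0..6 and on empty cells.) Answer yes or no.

Answer: yes

Derivation:
Drop 1: S rot3 at col 0 lands with bottom-row=0; cleared 0 line(s) (total 0); column heights now [3 2 0 0 0], max=3
Drop 2: Z rot1 at col 1 lands with bottom-row=2; cleared 0 line(s) (total 0); column heights now [3 4 5 0 0], max=5
Drop 3: S rot2 at col 0 lands with bottom-row=4; cleared 0 line(s) (total 0); column heights now [5 6 6 0 0], max=6
Test piece O rot2 at col 3 (width 2): heights before test = [5 6 6 0 0]; fits = True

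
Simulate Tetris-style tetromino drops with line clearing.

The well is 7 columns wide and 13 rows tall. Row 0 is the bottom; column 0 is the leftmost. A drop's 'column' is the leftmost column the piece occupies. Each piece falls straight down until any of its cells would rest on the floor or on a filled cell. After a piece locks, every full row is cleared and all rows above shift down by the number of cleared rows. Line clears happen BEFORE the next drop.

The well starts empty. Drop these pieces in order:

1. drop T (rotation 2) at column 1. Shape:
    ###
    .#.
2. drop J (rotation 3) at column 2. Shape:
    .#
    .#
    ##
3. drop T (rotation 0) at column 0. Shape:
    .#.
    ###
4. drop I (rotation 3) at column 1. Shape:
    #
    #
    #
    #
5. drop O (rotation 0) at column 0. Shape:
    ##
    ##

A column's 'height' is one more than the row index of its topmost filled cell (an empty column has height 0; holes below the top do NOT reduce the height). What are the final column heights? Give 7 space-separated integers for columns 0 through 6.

Drop 1: T rot2 at col 1 lands with bottom-row=0; cleared 0 line(s) (total 0); column heights now [0 2 2 2 0 0 0], max=2
Drop 2: J rot3 at col 2 lands with bottom-row=2; cleared 0 line(s) (total 0); column heights now [0 2 3 5 0 0 0], max=5
Drop 3: T rot0 at col 0 lands with bottom-row=3; cleared 0 line(s) (total 0); column heights now [4 5 4 5 0 0 0], max=5
Drop 4: I rot3 at col 1 lands with bottom-row=5; cleared 0 line(s) (total 0); column heights now [4 9 4 5 0 0 0], max=9
Drop 5: O rot0 at col 0 lands with bottom-row=9; cleared 0 line(s) (total 0); column heights now [11 11 4 5 0 0 0], max=11

Answer: 11 11 4 5 0 0 0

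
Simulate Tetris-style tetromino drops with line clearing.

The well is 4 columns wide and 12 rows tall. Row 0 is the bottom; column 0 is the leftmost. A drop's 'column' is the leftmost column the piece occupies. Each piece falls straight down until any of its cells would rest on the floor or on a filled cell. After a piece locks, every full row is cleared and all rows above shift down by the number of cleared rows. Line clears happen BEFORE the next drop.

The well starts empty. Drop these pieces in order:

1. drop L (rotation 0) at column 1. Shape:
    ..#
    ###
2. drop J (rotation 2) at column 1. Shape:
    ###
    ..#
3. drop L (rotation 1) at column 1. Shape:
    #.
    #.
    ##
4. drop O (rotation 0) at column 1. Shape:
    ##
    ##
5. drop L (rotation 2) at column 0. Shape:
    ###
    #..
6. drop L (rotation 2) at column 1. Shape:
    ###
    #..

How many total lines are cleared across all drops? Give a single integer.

Drop 1: L rot0 at col 1 lands with bottom-row=0; cleared 0 line(s) (total 0); column heights now [0 1 1 2], max=2
Drop 2: J rot2 at col 1 lands with bottom-row=2; cleared 0 line(s) (total 0); column heights now [0 4 4 4], max=4
Drop 3: L rot1 at col 1 lands with bottom-row=4; cleared 0 line(s) (total 0); column heights now [0 7 5 4], max=7
Drop 4: O rot0 at col 1 lands with bottom-row=7; cleared 0 line(s) (total 0); column heights now [0 9 9 4], max=9
Drop 5: L rot2 at col 0 lands with bottom-row=8; cleared 0 line(s) (total 0); column heights now [10 10 10 4], max=10
Drop 6: L rot2 at col 1 lands with bottom-row=10; cleared 0 line(s) (total 0); column heights now [10 12 12 12], max=12

Answer: 0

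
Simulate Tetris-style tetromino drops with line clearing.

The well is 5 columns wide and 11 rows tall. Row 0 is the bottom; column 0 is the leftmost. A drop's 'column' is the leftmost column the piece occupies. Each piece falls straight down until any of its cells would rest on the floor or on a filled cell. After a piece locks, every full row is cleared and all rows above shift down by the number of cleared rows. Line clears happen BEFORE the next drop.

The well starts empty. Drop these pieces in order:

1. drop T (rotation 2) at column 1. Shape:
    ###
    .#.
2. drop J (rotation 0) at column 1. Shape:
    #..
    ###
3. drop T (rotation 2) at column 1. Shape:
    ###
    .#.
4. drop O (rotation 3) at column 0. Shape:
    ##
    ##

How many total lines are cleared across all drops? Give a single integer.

Drop 1: T rot2 at col 1 lands with bottom-row=0; cleared 0 line(s) (total 0); column heights now [0 2 2 2 0], max=2
Drop 2: J rot0 at col 1 lands with bottom-row=2; cleared 0 line(s) (total 0); column heights now [0 4 3 3 0], max=4
Drop 3: T rot2 at col 1 lands with bottom-row=3; cleared 0 line(s) (total 0); column heights now [0 5 5 5 0], max=5
Drop 4: O rot3 at col 0 lands with bottom-row=5; cleared 0 line(s) (total 0); column heights now [7 7 5 5 0], max=7

Answer: 0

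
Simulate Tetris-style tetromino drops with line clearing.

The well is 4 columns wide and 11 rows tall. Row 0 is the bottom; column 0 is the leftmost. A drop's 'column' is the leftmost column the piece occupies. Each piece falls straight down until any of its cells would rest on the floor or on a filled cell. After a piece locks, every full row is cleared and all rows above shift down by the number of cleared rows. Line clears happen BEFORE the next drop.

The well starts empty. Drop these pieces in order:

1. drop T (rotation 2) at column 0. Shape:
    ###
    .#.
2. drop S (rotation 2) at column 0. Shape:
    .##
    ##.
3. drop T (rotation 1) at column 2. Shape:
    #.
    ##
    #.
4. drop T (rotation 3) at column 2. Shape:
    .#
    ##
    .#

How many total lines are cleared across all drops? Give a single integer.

Drop 1: T rot2 at col 0 lands with bottom-row=0; cleared 0 line(s) (total 0); column heights now [2 2 2 0], max=2
Drop 2: S rot2 at col 0 lands with bottom-row=2; cleared 0 line(s) (total 0); column heights now [3 4 4 0], max=4
Drop 3: T rot1 at col 2 lands with bottom-row=4; cleared 0 line(s) (total 0); column heights now [3 4 7 6], max=7
Drop 4: T rot3 at col 2 lands with bottom-row=6; cleared 0 line(s) (total 0); column heights now [3 4 8 9], max=9

Answer: 0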